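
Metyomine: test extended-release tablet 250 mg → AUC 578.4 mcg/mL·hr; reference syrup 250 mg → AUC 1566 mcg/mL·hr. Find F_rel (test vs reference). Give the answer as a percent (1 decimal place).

F_rel = 36.9%

F_rel = (AUC_test/D_test) / (AUC_ref/D_ref)
      = (578.4/250) / (1566/250)
      = 2.3136 / 6.264 = 0.3693 = 36.93%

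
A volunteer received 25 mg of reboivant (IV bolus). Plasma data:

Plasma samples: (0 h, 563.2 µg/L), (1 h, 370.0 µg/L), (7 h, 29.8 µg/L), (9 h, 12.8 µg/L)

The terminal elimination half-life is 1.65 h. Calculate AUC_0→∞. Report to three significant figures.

AUC = 1740 µg/L·h

Trapezoidal AUC_0→9:
  [0→1]: (563.2+370.0)/2 × 1 = 466.6
  [1→7]: (370.0+29.8)/2 × 6 = 1199.4
  [7→9]: (29.8+12.8)/2 × 2 = 42.6
  Sum = 1708.6 µg/L·h
k_e = ln2 / t½ = 0.693147 / 1.65 = 0.4201 h^-1
Extrapolated tail: C_last / k_e = 12.8 / 0.4201 = 30.469
AUC_0→∞ = 1708.6 + 30.469 = 1739.069 µg/L·h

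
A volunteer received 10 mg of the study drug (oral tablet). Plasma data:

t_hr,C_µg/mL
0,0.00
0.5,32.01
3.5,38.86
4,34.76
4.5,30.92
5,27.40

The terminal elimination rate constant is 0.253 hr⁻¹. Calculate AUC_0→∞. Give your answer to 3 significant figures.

AUC = 272 µg/mL·hr

Trapezoidal AUC_0→5:
  [0→0.5]: (0.00+32.01)/2 × 0.5 = 8.0025
  [0.5→3.5]: (32.01+38.86)/2 × 3 = 106.305
  [3.5→4]: (38.86+34.76)/2 × 0.5 = 18.405
  [4→4.5]: (34.76+30.92)/2 × 0.5 = 16.42
  [4.5→5]: (30.92+27.40)/2 × 0.5 = 14.58
  Sum = 163.7125 µg/mL·hr
Extrapolated tail: C_last / k_e = 27.40 / 0.253 = 108.300
AUC_0→∞ = 163.7125 + 108.300 = 272.0125 µg/mL·hr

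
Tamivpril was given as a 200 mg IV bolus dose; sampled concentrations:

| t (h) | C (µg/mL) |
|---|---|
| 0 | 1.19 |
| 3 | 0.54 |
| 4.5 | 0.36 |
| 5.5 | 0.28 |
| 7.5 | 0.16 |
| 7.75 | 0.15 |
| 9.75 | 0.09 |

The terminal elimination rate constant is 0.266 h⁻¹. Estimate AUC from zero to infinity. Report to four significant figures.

Trapezoidal AUC_0→9.75:
  [0→3]: (1.19+0.54)/2 × 3 = 2.595
  [3→4.5]: (0.54+0.36)/2 × 1.5 = 0.675
  [4.5→5.5]: (0.36+0.28)/2 × 1 = 0.32
  [5.5→7.5]: (0.28+0.16)/2 × 2 = 0.44
  [7.5→7.75]: (0.16+0.15)/2 × 0.25 = 0.03875
  [7.75→9.75]: (0.15+0.09)/2 × 2 = 0.24
  Sum = 4.30875 µg/mL·h
Extrapolated tail: C_last / k_e = 0.09 / 0.266 = 0.338
AUC_0→∞ = 4.30875 + 0.338 = 4.64675 µg/mL·h

AUC = 4.647 µg/mL·h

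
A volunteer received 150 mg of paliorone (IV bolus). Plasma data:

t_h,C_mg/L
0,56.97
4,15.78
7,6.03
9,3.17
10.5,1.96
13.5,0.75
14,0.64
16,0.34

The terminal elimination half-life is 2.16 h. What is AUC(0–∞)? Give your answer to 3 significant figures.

AUC = 198 mg/L·h

Trapezoidal AUC_0→16:
  [0→4]: (56.97+15.78)/2 × 4 = 145.5
  [4→7]: (15.78+6.03)/2 × 3 = 32.715
  [7→9]: (6.03+3.17)/2 × 2 = 9.2
  [9→10.5]: (3.17+1.96)/2 × 1.5 = 3.8475
  [10.5→13.5]: (1.96+0.75)/2 × 3 = 4.065
  [13.5→14]: (0.75+0.64)/2 × 0.5 = 0.3475
  [14→16]: (0.64+0.34)/2 × 2 = 0.98
  Sum = 196.655 mg/L·h
k_e = ln2 / t½ = 0.693147 / 2.16 = 0.3209 h^-1
Extrapolated tail: C_last / k_e = 0.34 / 0.3209 = 1.060
AUC_0→∞ = 196.655 + 1.060 = 197.715 mg/L·h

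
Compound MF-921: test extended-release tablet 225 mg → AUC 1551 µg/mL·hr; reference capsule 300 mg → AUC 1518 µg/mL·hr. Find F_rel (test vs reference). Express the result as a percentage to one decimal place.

F_rel = 136.2%

F_rel = (AUC_test/D_test) / (AUC_ref/D_ref)
      = (1551/225) / (1518/300)
      = 6.89333 / 5.06 = 1.3623 = 136.23%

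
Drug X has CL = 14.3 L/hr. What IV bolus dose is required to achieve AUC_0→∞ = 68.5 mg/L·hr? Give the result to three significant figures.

Dose = 980 mg

Dose_iv = CL × AUC_0→∞
     = 14.3 × 68.5 = 979.55 mg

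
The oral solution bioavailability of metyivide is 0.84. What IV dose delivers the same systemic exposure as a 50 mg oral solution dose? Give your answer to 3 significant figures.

D_iv = 42.0 mg

Systemic exposure from an extravascular dose = F × D_ev, so the equivalent IV dose is F × D_ev.
D_iv = F × D_ev = 0.84 × 50 = 42 mg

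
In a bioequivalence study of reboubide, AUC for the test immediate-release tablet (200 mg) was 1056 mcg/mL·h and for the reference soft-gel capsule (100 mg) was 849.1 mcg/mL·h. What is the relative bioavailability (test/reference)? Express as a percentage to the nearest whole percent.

F_rel = (AUC_test/D_test) / (AUC_ref/D_ref)
      = (1056/200) / (849.1/100)
      = 5.28 / 8.491 = 0.6218 = 62.18%

F_rel = 62%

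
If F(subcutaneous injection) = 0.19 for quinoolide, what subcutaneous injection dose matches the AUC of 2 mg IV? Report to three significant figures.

For equal systemic exposure: F × D_ev = D_iv
D_ev = D_iv / F = 2 / 0.19 = 10.5263 mg

D_subcutaneous = 10.5 mg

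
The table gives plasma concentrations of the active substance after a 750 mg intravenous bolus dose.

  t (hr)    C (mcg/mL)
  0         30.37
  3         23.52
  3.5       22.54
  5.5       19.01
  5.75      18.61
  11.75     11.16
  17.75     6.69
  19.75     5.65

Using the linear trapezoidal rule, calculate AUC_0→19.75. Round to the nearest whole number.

AUC = 294 mcg/mL·hr

Trapezoidal AUC_0→19.75:
  [0→3]: (30.37+23.52)/2 × 3 = 80.835
  [3→3.5]: (23.52+22.54)/2 × 0.5 = 11.515
  [3.5→5.5]: (22.54+19.01)/2 × 2 = 41.55
  [5.5→5.75]: (19.01+18.61)/2 × 0.25 = 4.7025
  [5.75→11.75]: (18.61+11.16)/2 × 6 = 89.31
  [11.75→17.75]: (11.16+6.69)/2 × 6 = 53.55
  [17.75→19.75]: (6.69+5.65)/2 × 2 = 12.34
  Sum = 293.8025 mcg/mL·hr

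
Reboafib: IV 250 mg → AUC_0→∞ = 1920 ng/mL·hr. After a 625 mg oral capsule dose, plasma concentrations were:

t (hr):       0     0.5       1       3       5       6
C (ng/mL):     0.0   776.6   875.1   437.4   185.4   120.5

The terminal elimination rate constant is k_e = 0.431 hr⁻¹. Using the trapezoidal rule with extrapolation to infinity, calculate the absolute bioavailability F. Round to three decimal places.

Trapezoidal AUC_0→6 (oral capsule):
  [0→0.5]: (0.0+776.6)/2 × 0.5 = 194.15
  [0.5→1]: (776.6+875.1)/2 × 0.5 = 412.925
  [1→3]: (875.1+437.4)/2 × 2 = 1312.5
  [3→5]: (437.4+185.4)/2 × 2 = 622.8
  [5→6]: (185.4+120.5)/2 × 1 = 152.95
  Sum = 2695.325 ng/mL·hr
Tail: C_last/k_e = 120.5/0.431 = 279.582
AUC_0→∞ (oral capsule) = 2695.325 + 279.582 = 2974.907 ng/mL·hr
F = (AUC_ev/D_ev)/(AUC_iv/D_iv) = (2974.907/625)/(1920/250) = 4.7598512/7.68 = 0.6198

F = 0.620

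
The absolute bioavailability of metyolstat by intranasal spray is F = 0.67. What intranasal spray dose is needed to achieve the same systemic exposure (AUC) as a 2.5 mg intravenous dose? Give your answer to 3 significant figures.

D_intranasal = 3.73 mg

For equal systemic exposure: F × D_ev = D_iv
D_ev = D_iv / F = 2.5 / 0.67 = 3.73134 mg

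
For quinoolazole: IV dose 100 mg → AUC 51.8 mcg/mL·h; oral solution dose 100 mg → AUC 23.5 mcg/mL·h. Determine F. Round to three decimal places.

F = 0.454

F = (AUC_ev / D_ev) / (AUC_iv / D_iv)
  = (23.5/100) / (51.8/100)
  = 0.235 / 0.518 = 0.4537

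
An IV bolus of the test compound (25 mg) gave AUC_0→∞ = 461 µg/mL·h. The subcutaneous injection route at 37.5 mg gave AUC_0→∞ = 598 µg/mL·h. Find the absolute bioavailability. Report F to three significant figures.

F = 0.865

F = (AUC_ev / D_ev) / (AUC_iv / D_iv)
  = (598/37.5) / (461/25)
  = 15.9467 / 18.44 = 0.8648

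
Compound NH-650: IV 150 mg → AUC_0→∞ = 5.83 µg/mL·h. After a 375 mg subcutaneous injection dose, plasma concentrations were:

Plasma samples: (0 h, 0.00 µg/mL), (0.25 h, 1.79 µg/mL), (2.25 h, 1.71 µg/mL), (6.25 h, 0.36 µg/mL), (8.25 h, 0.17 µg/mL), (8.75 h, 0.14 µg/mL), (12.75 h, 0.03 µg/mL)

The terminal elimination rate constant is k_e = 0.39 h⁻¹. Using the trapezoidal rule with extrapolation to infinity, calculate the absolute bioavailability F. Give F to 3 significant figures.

F = 0.610

Trapezoidal AUC_0→12.75 (subcutaneous injection):
  [0→0.25]: (0.00+1.79)/2 × 0.25 = 0.22375
  [0.25→2.25]: (1.79+1.71)/2 × 2 = 3.5
  [2.25→6.25]: (1.71+0.36)/2 × 4 = 4.14
  [6.25→8.25]: (0.36+0.17)/2 × 2 = 0.53
  [8.25→8.75]: (0.17+0.14)/2 × 0.5 = 0.0775
  [8.75→12.75]: (0.14+0.03)/2 × 4 = 0.34
  Sum = 8.81125 µg/mL·h
Tail: C_last/k_e = 0.03/0.39 = 0.077
AUC_0→∞ (subcutaneous injection) = 8.81125 + 0.077 = 8.88825 µg/mL·h
F = (AUC_ev/D_ev)/(AUC_iv/D_iv) = (8.88825/375)/(5.83/150) = 0.023702/0.0388667 = 0.6098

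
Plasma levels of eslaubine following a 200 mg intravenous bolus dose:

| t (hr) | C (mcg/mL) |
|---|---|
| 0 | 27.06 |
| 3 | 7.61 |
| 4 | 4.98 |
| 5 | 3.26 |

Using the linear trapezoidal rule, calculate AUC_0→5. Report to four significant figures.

Trapezoidal AUC_0→5:
  [0→3]: (27.06+7.61)/2 × 3 = 52.005
  [3→4]: (7.61+4.98)/2 × 1 = 6.295
  [4→5]: (4.98+3.26)/2 × 1 = 4.12
  Sum = 62.42 mcg/mL·hr

AUC = 62.42 mcg/mL·hr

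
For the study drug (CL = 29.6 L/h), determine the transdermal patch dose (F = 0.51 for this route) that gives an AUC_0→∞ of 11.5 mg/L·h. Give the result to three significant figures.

Dose = 667 mg

Dose = CL × AUC_0→∞ / F
     = 29.6 × 11.5 / 0.51 = 667.451 mg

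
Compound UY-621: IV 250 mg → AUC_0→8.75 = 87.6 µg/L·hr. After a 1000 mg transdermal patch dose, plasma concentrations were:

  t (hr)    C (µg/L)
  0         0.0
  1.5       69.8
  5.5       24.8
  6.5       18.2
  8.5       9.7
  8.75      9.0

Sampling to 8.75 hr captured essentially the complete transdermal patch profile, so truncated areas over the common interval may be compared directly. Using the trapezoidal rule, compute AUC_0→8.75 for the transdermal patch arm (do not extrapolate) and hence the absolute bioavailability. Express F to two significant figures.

Trapezoidal AUC_0→8.75 (transdermal patch):
  [0→1.5]: (0.0+69.8)/2 × 1.5 = 52.35
  [1.5→5.5]: (69.8+24.8)/2 × 4 = 189.2
  [5.5→6.5]: (24.8+18.2)/2 × 1 = 21.5
  [6.5→8.5]: (18.2+9.7)/2 × 2 = 27.9
  [8.5→8.75]: (9.7+9.0)/2 × 0.25 = 2.3375
  Sum = 293.2875 µg/L·hr
F = (AUC_ev/D_ev)/(AUC_iv/D_iv) = (293.2875/1000)/(87.6/250) = 0.2932875/0.3504 = 0.8370

F = 0.84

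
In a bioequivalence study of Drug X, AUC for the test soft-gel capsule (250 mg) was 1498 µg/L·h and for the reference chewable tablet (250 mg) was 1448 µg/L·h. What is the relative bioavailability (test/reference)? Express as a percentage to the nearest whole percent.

F_rel = 103%

F_rel = (AUC_test/D_test) / (AUC_ref/D_ref)
      = (1498/250) / (1448/250)
      = 5.992 / 5.792 = 1.0345 = 103.45%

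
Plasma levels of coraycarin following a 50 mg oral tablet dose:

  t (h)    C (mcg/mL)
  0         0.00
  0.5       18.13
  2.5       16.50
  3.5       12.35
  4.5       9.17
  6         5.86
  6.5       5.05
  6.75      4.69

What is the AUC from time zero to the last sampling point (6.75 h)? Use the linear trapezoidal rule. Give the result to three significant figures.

AUC = 79.6 mcg/mL·h

Trapezoidal AUC_0→6.75:
  [0→0.5]: (0.00+18.13)/2 × 0.5 = 4.5325
  [0.5→2.5]: (18.13+16.50)/2 × 2 = 34.63
  [2.5→3.5]: (16.50+12.35)/2 × 1 = 14.425
  [3.5→4.5]: (12.35+9.17)/2 × 1 = 10.76
  [4.5→6]: (9.17+5.86)/2 × 1.5 = 11.2725
  [6→6.5]: (5.86+5.05)/2 × 0.5 = 2.7275
  [6.5→6.75]: (5.05+4.69)/2 × 0.25 = 1.2175
  Sum = 79.565 mcg/mL·h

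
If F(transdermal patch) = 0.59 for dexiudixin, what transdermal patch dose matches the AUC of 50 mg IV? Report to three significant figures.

For equal systemic exposure: F × D_ev = D_iv
D_ev = D_iv / F = 50 / 0.59 = 84.7458 mg

D_transdermal = 84.7 mg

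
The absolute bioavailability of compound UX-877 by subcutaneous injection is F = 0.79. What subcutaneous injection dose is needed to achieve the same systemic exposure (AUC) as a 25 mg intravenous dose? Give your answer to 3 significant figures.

D_subcutaneous = 31.6 mg

For equal systemic exposure: F × D_ev = D_iv
D_ev = D_iv / F = 25 / 0.79 = 31.6456 mg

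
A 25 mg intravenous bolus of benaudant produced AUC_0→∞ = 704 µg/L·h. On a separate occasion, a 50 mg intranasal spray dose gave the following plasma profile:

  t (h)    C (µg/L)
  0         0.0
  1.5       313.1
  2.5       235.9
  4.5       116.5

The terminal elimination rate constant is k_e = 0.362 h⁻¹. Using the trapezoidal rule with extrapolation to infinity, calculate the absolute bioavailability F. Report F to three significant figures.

F = 0.841

Trapezoidal AUC_0→4.5 (intranasal spray):
  [0→1.5]: (0.0+313.1)/2 × 1.5 = 234.825
  [1.5→2.5]: (313.1+235.9)/2 × 1 = 274.5
  [2.5→4.5]: (235.9+116.5)/2 × 2 = 352.4
  Sum = 861.725 µg/L·h
Tail: C_last/k_e = 116.5/0.362 = 321.823
AUC_0→∞ (intranasal spray) = 861.725 + 321.823 = 1183.548 µg/L·h
F = (AUC_ev/D_ev)/(AUC_iv/D_iv) = (1183.548/50)/(704/25) = 23.67096/28.16 = 0.8406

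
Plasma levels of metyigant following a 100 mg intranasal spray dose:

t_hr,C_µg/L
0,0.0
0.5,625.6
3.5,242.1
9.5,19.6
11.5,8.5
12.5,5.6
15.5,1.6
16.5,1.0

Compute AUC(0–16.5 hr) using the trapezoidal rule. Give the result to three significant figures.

Trapezoidal AUC_0→16.5:
  [0→0.5]: (0.0+625.6)/2 × 0.5 = 156.4
  [0.5→3.5]: (625.6+242.1)/2 × 3 = 1301.55
  [3.5→9.5]: (242.1+19.6)/2 × 6 = 785.1
  [9.5→11.5]: (19.6+8.5)/2 × 2 = 28.1
  [11.5→12.5]: (8.5+5.6)/2 × 1 = 7.05
  [12.5→15.5]: (5.6+1.6)/2 × 3 = 10.8
  [15.5→16.5]: (1.6+1.0)/2 × 1 = 1.3
  Sum = 2290.3 µg/L·hr

AUC = 2290 µg/L·hr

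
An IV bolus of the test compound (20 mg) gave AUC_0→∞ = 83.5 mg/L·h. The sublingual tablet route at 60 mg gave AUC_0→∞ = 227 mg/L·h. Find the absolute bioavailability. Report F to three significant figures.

F = (AUC_ev / D_ev) / (AUC_iv / D_iv)
  = (227/60) / (83.5/20)
  = 3.78333 / 4.175 = 0.9062

F = 0.906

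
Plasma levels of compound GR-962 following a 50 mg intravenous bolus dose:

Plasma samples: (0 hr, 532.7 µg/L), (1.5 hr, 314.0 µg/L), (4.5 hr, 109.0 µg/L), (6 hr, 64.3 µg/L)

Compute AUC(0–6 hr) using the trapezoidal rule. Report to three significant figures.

Trapezoidal AUC_0→6:
  [0→1.5]: (532.7+314.0)/2 × 1.5 = 635.025
  [1.5→4.5]: (314.0+109.0)/2 × 3 = 634.5
  [4.5→6]: (109.0+64.3)/2 × 1.5 = 129.975
  Sum = 1399.5 µg/L·hr

AUC = 1400 µg/L·hr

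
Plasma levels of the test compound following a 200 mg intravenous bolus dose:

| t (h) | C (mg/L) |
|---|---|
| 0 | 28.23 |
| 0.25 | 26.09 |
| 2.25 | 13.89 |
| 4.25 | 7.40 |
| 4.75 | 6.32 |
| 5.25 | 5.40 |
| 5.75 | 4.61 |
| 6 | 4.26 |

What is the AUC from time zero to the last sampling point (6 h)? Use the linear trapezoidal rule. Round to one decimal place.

Trapezoidal AUC_0→6:
  [0→0.25]: (28.23+26.09)/2 × 0.25 = 6.79
  [0.25→2.25]: (26.09+13.89)/2 × 2 = 39.98
  [2.25→4.25]: (13.89+7.40)/2 × 2 = 21.29
  [4.25→4.75]: (7.40+6.32)/2 × 0.5 = 3.43
  [4.75→5.25]: (6.32+5.40)/2 × 0.5 = 2.93
  [5.25→5.75]: (5.40+4.61)/2 × 0.5 = 2.5025
  [5.75→6]: (4.61+4.26)/2 × 0.25 = 1.10875
  Sum = 78.03125 mg/L·h

AUC = 78.0 mg/L·h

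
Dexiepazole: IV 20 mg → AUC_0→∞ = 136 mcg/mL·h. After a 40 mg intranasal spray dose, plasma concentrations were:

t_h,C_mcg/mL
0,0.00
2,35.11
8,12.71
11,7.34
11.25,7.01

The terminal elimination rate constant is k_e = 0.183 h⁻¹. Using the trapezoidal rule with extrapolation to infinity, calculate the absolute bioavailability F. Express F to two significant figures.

F = 0.91

Trapezoidal AUC_0→11.25 (intranasal spray):
  [0→2]: (0.00+35.11)/2 × 2 = 35.11
  [2→8]: (35.11+12.71)/2 × 6 = 143.46
  [8→11]: (12.71+7.34)/2 × 3 = 30.075
  [11→11.25]: (7.34+7.01)/2 × 0.25 = 1.79375
  Sum = 210.43875 mcg/mL·h
Tail: C_last/k_e = 7.01/0.183 = 38.306
AUC_0→∞ (intranasal spray) = 210.43875 + 38.306 = 248.74475 mcg/mL·h
F = (AUC_ev/D_ev)/(AUC_iv/D_iv) = (248.74475/40)/(136/20) = 6.21862/6.8 = 0.9145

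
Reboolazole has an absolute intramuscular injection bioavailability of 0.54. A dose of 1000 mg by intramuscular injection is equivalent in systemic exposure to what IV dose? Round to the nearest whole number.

Systemic exposure from an extravascular dose = F × D_ev, so the equivalent IV dose is F × D_ev.
D_iv = F × D_ev = 0.54 × 1000 = 540 mg

D_iv = 540 mg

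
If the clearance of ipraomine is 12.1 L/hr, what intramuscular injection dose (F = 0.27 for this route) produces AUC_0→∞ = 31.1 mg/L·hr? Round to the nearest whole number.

Dose = 1394 mg

Dose = CL × AUC_0→∞ / F
     = 12.1 × 31.1 / 0.27 = 1393.74 mg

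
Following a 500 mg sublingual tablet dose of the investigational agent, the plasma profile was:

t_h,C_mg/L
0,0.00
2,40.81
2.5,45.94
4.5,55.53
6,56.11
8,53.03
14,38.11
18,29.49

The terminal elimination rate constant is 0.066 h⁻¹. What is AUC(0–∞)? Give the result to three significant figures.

AUC = 1210 mg/L·h

Trapezoidal AUC_0→18:
  [0→2]: (0.00+40.81)/2 × 2 = 40.81
  [2→2.5]: (40.81+45.94)/2 × 0.5 = 21.6875
  [2.5→4.5]: (45.94+55.53)/2 × 2 = 101.47
  [4.5→6]: (55.53+56.11)/2 × 1.5 = 83.73
  [6→8]: (56.11+53.03)/2 × 2 = 109.14
  [8→14]: (53.03+38.11)/2 × 6 = 273.42
  [14→18]: (38.11+29.49)/2 × 4 = 135.2
  Sum = 765.4575 mg/L·h
Extrapolated tail: C_last / k_e = 29.49 / 0.066 = 446.818
AUC_0→∞ = 765.4575 + 446.818 = 1212.2755 mg/L·h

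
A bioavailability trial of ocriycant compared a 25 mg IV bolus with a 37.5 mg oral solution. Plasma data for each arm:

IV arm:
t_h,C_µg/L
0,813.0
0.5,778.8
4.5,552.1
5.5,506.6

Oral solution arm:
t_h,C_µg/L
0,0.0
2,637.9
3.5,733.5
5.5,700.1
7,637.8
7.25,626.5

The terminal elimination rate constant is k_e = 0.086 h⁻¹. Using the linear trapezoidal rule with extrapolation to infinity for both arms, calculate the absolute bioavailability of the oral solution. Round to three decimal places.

F = 0.812

Trapezoidal AUC_0→5.5 (IV):
  [0→0.5]: (813.0+778.8)/2 × 0.5 = 397.95
  [0.5→4.5]: (778.8+552.1)/2 × 4 = 2661.8
  [4.5→5.5]: (552.1+506.6)/2 × 1 = 529.35
  Sum = 3589.1 µg/L·h
IV tail: 506.6/0.086 = 5890.698; AUC_iv,0→∞ = 3589.1 + 5890.698 = 9479.798 µg/L·h
Trapezoidal AUC_0→7.25 (oral solution):
  [0→2]: (0.0+637.9)/2 × 2 = 637.9
  [2→3.5]: (637.9+733.5)/2 × 1.5 = 1028.55
  [3.5→5.5]: (733.5+700.1)/2 × 2 = 1433.6
  [5.5→7]: (700.1+637.8)/2 × 1.5 = 1003.425
  [7→7.25]: (637.8+626.5)/2 × 0.25 = 158.0375
  Sum = 4261.5125 µg/L·h
oral solution tail: 626.5/0.086 = 7284.884; AUC_ev,0→∞ = 4261.5125 + 7284.884 = 11546.3965 µg/L·h
F = (AUC_ev/D_ev)/(AUC_iv/D_iv) = (11546.3965/37.5)/(9479.798/25) = 307.904/379.19192 = 0.8120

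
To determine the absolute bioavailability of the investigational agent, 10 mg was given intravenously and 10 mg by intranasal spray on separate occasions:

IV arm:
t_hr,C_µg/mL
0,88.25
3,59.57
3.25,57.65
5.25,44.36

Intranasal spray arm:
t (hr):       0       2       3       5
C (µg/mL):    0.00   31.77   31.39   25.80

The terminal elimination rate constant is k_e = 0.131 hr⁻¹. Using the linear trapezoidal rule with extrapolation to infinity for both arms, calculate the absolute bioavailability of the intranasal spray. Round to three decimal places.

Trapezoidal AUC_0→5.25 (IV):
  [0→3]: (88.25+59.57)/2 × 3 = 221.73
  [3→3.25]: (59.57+57.65)/2 × 0.25 = 14.6525
  [3.25→5.25]: (57.65+44.36)/2 × 2 = 102.01
  Sum = 338.3925 µg/mL·hr
IV tail: 44.36/0.131 = 338.626; AUC_iv,0→∞ = 338.3925 + 338.626 = 677.0185 µg/mL·hr
Trapezoidal AUC_0→5 (intranasal spray):
  [0→2]: (0.00+31.77)/2 × 2 = 31.77
  [2→3]: (31.77+31.39)/2 × 1 = 31.58
  [3→5]: (31.39+25.80)/2 × 2 = 57.19
  Sum = 120.54 µg/mL·hr
intranasal spray tail: 25.80/0.131 = 196.947; AUC_ev,0→∞ = 120.54 + 196.947 = 317.487 µg/mL·hr
F = (AUC_ev/D_ev)/(AUC_iv/D_iv) = (317.487/10)/(677.0185/10) = 31.7487/67.70185 = 0.4689

F = 0.469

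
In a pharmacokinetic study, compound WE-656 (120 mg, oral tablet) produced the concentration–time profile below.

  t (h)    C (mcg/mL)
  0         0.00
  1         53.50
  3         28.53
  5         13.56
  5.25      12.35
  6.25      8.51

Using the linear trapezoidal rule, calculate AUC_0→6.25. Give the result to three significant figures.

AUC = 165 mcg/mL·h

Trapezoidal AUC_0→6.25:
  [0→1]: (0.00+53.50)/2 × 1 = 26.75
  [1→3]: (53.50+28.53)/2 × 2 = 82.03
  [3→5]: (28.53+13.56)/2 × 2 = 42.09
  [5→5.25]: (13.56+12.35)/2 × 0.25 = 3.23875
  [5.25→6.25]: (12.35+8.51)/2 × 1 = 10.43
  Sum = 164.53875 mcg/mL·h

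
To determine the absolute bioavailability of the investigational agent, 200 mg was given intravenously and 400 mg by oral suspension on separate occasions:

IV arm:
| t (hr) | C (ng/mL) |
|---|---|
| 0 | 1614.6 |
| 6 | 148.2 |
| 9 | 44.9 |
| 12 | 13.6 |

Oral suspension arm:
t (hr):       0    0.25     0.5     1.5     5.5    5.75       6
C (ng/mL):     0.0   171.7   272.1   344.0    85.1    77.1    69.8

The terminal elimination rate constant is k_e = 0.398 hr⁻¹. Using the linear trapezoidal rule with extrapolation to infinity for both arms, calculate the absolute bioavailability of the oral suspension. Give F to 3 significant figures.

F = 0.128

Trapezoidal AUC_0→12 (IV):
  [0→6]: (1614.6+148.2)/2 × 6 = 5288.4
  [6→9]: (148.2+44.9)/2 × 3 = 289.65
  [9→12]: (44.9+13.6)/2 × 3 = 87.75
  Sum = 5665.8 ng/mL·hr
IV tail: 13.6/0.398 = 34.171; AUC_iv,0→∞ = 5665.8 + 34.171 = 5699.971 ng/mL·hr
Trapezoidal AUC_0→6 (oral suspension):
  [0→0.25]: (0.0+171.7)/2 × 0.25 = 21.4625
  [0.25→0.5]: (171.7+272.1)/2 × 0.25 = 55.475
  [0.5→1.5]: (272.1+344.0)/2 × 1 = 308.05
  [1.5→5.5]: (344.0+85.1)/2 × 4 = 858.2
  [5.5→5.75]: (85.1+77.1)/2 × 0.25 = 20.275
  [5.75→6]: (77.1+69.8)/2 × 0.25 = 18.3625
  Sum = 1281.825 ng/mL·hr
oral suspension tail: 69.8/0.398 = 175.377; AUC_ev,0→∞ = 1281.825 + 175.377 = 1457.202 ng/mL·hr
F = (AUC_ev/D_ev)/(AUC_iv/D_iv) = (1457.202/400)/(5699.971/200) = 3.643005/28.499855 = 0.1278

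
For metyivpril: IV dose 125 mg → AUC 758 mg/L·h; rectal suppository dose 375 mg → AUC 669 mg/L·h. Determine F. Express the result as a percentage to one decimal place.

F = (AUC_ev / D_ev) / (AUC_iv / D_iv)
  = (669/375) / (758/125)
  = 1.784 / 6.064 = 0.2942
  = 29.42%

F = 29.4%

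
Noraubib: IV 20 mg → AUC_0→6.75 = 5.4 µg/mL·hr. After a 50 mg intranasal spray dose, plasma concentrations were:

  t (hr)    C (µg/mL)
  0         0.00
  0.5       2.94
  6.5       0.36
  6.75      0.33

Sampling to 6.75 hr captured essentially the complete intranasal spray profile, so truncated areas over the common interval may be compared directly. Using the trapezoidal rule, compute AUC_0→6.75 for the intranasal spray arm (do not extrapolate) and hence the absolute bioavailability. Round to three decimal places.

Trapezoidal AUC_0→6.75 (intranasal spray):
  [0→0.5]: (0.00+2.94)/2 × 0.5 = 0.735
  [0.5→6.5]: (2.94+0.36)/2 × 6 = 9.9
  [6.5→6.75]: (0.36+0.33)/2 × 0.25 = 0.08625
  Sum = 10.72125 µg/mL·hr
F = (AUC_ev/D_ev)/(AUC_iv/D_iv) = (10.72125/50)/(5.4/20) = 0.214425/0.27 = 0.7942

F = 0.794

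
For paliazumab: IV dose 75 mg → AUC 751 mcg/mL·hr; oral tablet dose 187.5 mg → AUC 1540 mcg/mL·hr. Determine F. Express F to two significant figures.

F = 0.82

F = (AUC_ev / D_ev) / (AUC_iv / D_iv)
  = (1540/187.5) / (751/75)
  = 8.21333 / 10.0133 = 0.8202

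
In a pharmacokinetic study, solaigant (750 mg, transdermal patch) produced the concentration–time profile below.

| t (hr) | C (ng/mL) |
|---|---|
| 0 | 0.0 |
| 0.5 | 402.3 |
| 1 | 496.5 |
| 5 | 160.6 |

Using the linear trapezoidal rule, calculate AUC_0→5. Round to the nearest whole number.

AUC = 1639 ng/mL·hr

Trapezoidal AUC_0→5:
  [0→0.5]: (0.0+402.3)/2 × 0.5 = 100.575
  [0.5→1]: (402.3+496.5)/2 × 0.5 = 224.7
  [1→5]: (496.5+160.6)/2 × 4 = 1314.2
  Sum = 1639.475 ng/mL·hr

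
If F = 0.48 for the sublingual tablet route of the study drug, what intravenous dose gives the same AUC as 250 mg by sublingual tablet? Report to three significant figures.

Systemic exposure from an extravascular dose = F × D_ev, so the equivalent IV dose is F × D_ev.
D_iv = F × D_ev = 0.48 × 250 = 120 mg

D_iv = 120 mg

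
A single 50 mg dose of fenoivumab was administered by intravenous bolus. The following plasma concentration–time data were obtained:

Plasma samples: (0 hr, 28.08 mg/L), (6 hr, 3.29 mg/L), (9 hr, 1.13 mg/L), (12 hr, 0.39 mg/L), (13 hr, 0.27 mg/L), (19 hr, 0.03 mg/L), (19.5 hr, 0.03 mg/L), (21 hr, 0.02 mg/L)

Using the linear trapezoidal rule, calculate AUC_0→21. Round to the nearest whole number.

AUC = 104 mg/L·hr

Trapezoidal AUC_0→21:
  [0→6]: (28.08+3.29)/2 × 6 = 94.11
  [6→9]: (3.29+1.13)/2 × 3 = 6.63
  [9→12]: (1.13+0.39)/2 × 3 = 2.28
  [12→13]: (0.39+0.27)/2 × 1 = 0.33
  [13→19]: (0.27+0.03)/2 × 6 = 0.9
  [19→19.5]: (0.03+0.03)/2 × 0.5 = 0.015
  [19.5→21]: (0.03+0.02)/2 × 1.5 = 0.0375
  Sum = 104.3025 mg/L·hr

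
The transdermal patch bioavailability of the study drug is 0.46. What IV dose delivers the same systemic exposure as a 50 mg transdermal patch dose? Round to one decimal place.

D_iv = 23.0 mg

Systemic exposure from an extravascular dose = F × D_ev, so the equivalent IV dose is F × D_ev.
D_iv = F × D_ev = 0.46 × 50 = 23 mg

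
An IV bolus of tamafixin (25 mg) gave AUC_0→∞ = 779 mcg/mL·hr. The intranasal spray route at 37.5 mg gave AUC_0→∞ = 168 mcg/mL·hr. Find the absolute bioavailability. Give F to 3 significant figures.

F = (AUC_ev / D_ev) / (AUC_iv / D_iv)
  = (168/37.5) / (779/25)
  = 4.48 / 31.16 = 0.1438

F = 0.144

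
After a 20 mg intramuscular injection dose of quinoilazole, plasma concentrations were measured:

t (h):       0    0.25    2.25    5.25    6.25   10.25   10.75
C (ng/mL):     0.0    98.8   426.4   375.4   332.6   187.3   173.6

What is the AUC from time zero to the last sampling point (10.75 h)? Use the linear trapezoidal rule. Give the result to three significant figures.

AUC = 3220 ng/mL·h

Trapezoidal AUC_0→10.75:
  [0→0.25]: (0.0+98.8)/2 × 0.25 = 12.35
  [0.25→2.25]: (98.8+426.4)/2 × 2 = 525.2
  [2.25→5.25]: (426.4+375.4)/2 × 3 = 1202.7
  [5.25→6.25]: (375.4+332.6)/2 × 1 = 354.0
  [6.25→10.25]: (332.6+187.3)/2 × 4 = 1039.8
  [10.25→10.75]: (187.3+173.6)/2 × 0.5 = 90.225
  Sum = 3224.275 ng/mL·h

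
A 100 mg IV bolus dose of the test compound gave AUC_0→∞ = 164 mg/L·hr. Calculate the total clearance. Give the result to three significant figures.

CL = 0.610 L/hr

CL = Dose_iv / AUC_0→∞
   = 100 / 164 = 0.609756 L/hr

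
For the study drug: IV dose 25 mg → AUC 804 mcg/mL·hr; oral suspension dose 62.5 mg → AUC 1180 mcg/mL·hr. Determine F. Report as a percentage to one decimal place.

F = (AUC_ev / D_ev) / (AUC_iv / D_iv)
  = (1180/62.5) / (804/25)
  = 18.88 / 32.16 = 0.5871
  = 58.71%

F = 58.7%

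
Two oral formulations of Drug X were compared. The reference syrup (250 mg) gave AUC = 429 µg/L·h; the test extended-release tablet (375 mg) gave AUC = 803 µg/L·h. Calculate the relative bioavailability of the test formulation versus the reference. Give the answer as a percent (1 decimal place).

F_rel = 124.8%

F_rel = (AUC_test/D_test) / (AUC_ref/D_ref)
      = (803/375) / (429/250)
      = 2.14133 / 1.716 = 1.2479 = 124.79%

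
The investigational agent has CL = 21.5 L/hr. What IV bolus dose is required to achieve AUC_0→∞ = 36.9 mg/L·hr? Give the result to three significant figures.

Dose = 793 mg

Dose_iv = CL × AUC_0→∞
     = 21.5 × 36.9 = 793.35 mg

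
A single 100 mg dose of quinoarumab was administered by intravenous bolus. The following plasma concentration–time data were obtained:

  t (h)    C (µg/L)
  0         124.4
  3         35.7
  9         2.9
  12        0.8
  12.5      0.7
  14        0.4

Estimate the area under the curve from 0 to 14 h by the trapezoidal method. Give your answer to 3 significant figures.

AUC = 363 µg/L·h

Trapezoidal AUC_0→14:
  [0→3]: (124.4+35.7)/2 × 3 = 240.15
  [3→9]: (35.7+2.9)/2 × 6 = 115.8
  [9→12]: (2.9+0.8)/2 × 3 = 5.55
  [12→12.5]: (0.8+0.7)/2 × 0.5 = 0.375
  [12.5→14]: (0.7+0.4)/2 × 1.5 = 0.825
  Sum = 362.7 µg/L·h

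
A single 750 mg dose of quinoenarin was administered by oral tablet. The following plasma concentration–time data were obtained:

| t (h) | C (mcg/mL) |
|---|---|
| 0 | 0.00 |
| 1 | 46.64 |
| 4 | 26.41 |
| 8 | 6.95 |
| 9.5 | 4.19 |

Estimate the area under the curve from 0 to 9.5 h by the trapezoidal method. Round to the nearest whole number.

Trapezoidal AUC_0→9.5:
  [0→1]: (0.00+46.64)/2 × 1 = 23.32
  [1→4]: (46.64+26.41)/2 × 3 = 109.575
  [4→8]: (26.41+6.95)/2 × 4 = 66.72
  [8→9.5]: (6.95+4.19)/2 × 1.5 = 8.355
  Sum = 207.97 mcg/mL·h

AUC = 208 mcg/mL·h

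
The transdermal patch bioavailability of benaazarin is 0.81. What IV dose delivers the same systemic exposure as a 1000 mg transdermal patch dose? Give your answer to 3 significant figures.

D_iv = 810 mg

Systemic exposure from an extravascular dose = F × D_ev, so the equivalent IV dose is F × D_ev.
D_iv = F × D_ev = 0.81 × 1000 = 810 mg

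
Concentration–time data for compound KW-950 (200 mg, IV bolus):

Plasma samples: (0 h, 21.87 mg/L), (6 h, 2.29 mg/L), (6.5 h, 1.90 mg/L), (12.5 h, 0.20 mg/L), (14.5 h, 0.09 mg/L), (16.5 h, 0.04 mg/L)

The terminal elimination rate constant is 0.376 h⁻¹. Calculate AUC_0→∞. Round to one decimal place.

Trapezoidal AUC_0→16.5:
  [0→6]: (21.87+2.29)/2 × 6 = 72.48
  [6→6.5]: (2.29+1.90)/2 × 0.5 = 1.0475
  [6.5→12.5]: (1.90+0.20)/2 × 6 = 6.3
  [12.5→14.5]: (0.20+0.09)/2 × 2 = 0.29
  [14.5→16.5]: (0.09+0.04)/2 × 2 = 0.13
  Sum = 80.2475 mg/L·h
Extrapolated tail: C_last / k_e = 0.04 / 0.376 = 0.106
AUC_0→∞ = 80.2475 + 0.106 = 80.3535 mg/L·h

AUC = 80.4 mg/L·h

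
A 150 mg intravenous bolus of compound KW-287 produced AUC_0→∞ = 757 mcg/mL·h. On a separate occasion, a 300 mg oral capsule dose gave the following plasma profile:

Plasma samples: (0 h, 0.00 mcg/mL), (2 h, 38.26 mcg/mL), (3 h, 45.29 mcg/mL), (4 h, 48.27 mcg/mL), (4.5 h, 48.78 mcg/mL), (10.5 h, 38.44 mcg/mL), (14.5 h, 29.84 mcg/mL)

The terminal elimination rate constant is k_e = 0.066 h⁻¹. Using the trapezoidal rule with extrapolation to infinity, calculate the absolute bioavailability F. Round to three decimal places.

F = 0.661

Trapezoidal AUC_0→14.5 (oral capsule):
  [0→2]: (0.00+38.26)/2 × 2 = 38.26
  [2→3]: (38.26+45.29)/2 × 1 = 41.775
  [3→4]: (45.29+48.27)/2 × 1 = 46.78
  [4→4.5]: (48.27+48.78)/2 × 0.5 = 24.2625
  [4.5→10.5]: (48.78+38.44)/2 × 6 = 261.66
  [10.5→14.5]: (38.44+29.84)/2 × 4 = 136.56
  Sum = 549.2975 mcg/mL·h
Tail: C_last/k_e = 29.84/0.066 = 452.121
AUC_0→∞ (oral capsule) = 549.2975 + 452.121 = 1001.4185 mcg/mL·h
F = (AUC_ev/D_ev)/(AUC_iv/D_iv) = (1001.4185/300)/(757/150) = 3.33806/5.04667 = 0.6614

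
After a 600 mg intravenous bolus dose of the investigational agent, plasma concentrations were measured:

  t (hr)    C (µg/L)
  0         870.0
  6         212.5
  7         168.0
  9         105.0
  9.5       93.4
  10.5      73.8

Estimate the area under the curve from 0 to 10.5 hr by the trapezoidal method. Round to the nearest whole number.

AUC = 3844 µg/L·hr

Trapezoidal AUC_0→10.5:
  [0→6]: (870.0+212.5)/2 × 6 = 3247.5
  [6→7]: (212.5+168.0)/2 × 1 = 190.25
  [7→9]: (168.0+105.0)/2 × 2 = 273.0
  [9→9.5]: (105.0+93.4)/2 × 0.5 = 49.6
  [9.5→10.5]: (93.4+73.8)/2 × 1 = 83.6
  Sum = 3843.95 µg/L·hr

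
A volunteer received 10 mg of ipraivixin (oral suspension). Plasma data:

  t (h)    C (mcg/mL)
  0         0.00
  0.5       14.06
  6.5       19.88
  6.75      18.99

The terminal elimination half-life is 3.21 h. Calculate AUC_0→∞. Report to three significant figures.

AUC = 198 mcg/mL·h

Trapezoidal AUC_0→6.75:
  [0→0.5]: (0.00+14.06)/2 × 0.5 = 3.515
  [0.5→6.5]: (14.06+19.88)/2 × 6 = 101.82
  [6.5→6.75]: (19.88+18.99)/2 × 0.25 = 4.85875
  Sum = 110.19375 mcg/mL·h
k_e = ln2 / t½ = 0.693147 / 3.21 = 0.2159 h^-1
Extrapolated tail: C_last / k_e = 18.99 / 0.2159 = 87.957
AUC_0→∞ = 110.19375 + 87.957 = 198.15075 mcg/mL·h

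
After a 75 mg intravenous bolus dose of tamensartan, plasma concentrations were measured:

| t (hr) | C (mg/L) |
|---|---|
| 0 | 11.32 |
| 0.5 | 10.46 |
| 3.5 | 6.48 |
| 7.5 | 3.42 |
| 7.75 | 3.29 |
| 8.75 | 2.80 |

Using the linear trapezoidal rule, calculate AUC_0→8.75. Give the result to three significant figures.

Trapezoidal AUC_0→8.75:
  [0→0.5]: (11.32+10.46)/2 × 0.5 = 5.445
  [0.5→3.5]: (10.46+6.48)/2 × 3 = 25.41
  [3.5→7.5]: (6.48+3.42)/2 × 4 = 19.8
  [7.5→7.75]: (3.42+3.29)/2 × 0.25 = 0.83875
  [7.75→8.75]: (3.29+2.80)/2 × 1 = 3.045
  Sum = 54.53875 mg/L·hr

AUC = 54.5 mg/L·hr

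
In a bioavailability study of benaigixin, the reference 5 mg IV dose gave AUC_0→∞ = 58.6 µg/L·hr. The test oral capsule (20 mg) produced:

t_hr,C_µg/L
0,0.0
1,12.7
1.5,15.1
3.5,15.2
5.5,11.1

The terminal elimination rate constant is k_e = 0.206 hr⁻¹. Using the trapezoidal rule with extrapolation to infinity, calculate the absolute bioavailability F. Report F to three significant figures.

Trapezoidal AUC_0→5.5 (oral capsule):
  [0→1]: (0.0+12.7)/2 × 1 = 6.35
  [1→1.5]: (12.7+15.1)/2 × 0.5 = 6.95
  [1.5→3.5]: (15.1+15.2)/2 × 2 = 30.3
  [3.5→5.5]: (15.2+11.1)/2 × 2 = 26.3
  Sum = 69.9 µg/L·hr
Tail: C_last/k_e = 11.1/0.206 = 53.883
AUC_0→∞ (oral capsule) = 69.9 + 53.883 = 123.783 µg/L·hr
F = (AUC_ev/D_ev)/(AUC_iv/D_iv) = (123.783/20)/(58.6/5) = 6.18915/11.72 = 0.5281

F = 0.528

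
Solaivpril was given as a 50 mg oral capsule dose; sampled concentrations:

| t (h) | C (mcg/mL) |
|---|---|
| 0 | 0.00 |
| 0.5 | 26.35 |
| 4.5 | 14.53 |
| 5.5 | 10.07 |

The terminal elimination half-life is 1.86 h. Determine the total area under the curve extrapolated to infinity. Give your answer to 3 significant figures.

Trapezoidal AUC_0→5.5:
  [0→0.5]: (0.00+26.35)/2 × 0.5 = 6.5875
  [0.5→4.5]: (26.35+14.53)/2 × 4 = 81.76
  [4.5→5.5]: (14.53+10.07)/2 × 1 = 12.3
  Sum = 100.6475 mcg/mL·h
k_e = ln2 / t½ = 0.693147 / 1.86 = 0.3727 h^-1
Extrapolated tail: C_last / k_e = 10.07 / 0.3727 = 27.019
AUC_0→∞ = 100.6475 + 27.019 = 127.6665 mcg/mL·h

AUC = 128 mcg/mL·h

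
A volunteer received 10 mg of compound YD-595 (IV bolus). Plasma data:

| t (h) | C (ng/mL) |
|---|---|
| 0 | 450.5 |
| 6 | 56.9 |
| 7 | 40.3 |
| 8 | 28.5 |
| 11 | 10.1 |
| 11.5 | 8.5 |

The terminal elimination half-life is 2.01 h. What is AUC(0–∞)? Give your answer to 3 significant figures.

AUC = 1690 ng/mL·h

Trapezoidal AUC_0→11.5:
  [0→6]: (450.5+56.9)/2 × 6 = 1522.2
  [6→7]: (56.9+40.3)/2 × 1 = 48.6
  [7→8]: (40.3+28.5)/2 × 1 = 34.4
  [8→11]: (28.5+10.1)/2 × 3 = 57.9
  [11→11.5]: (10.1+8.5)/2 × 0.5 = 4.65
  Sum = 1667.75 ng/mL·h
k_e = ln2 / t½ = 0.693147 / 2.01 = 0.3448 h^-1
Extrapolated tail: C_last / k_e = 8.5 / 0.3448 = 24.652
AUC_0→∞ = 1667.75 + 24.652 = 1692.402 ng/mL·h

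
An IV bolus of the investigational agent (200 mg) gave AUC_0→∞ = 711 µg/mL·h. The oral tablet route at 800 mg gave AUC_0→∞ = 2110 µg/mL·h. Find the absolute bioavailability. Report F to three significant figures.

F = 0.742

F = (AUC_ev / D_ev) / (AUC_iv / D_iv)
  = (2110/800) / (711/200)
  = 2.6375 / 3.555 = 0.7419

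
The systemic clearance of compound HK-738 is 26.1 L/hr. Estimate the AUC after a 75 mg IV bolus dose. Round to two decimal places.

AUC = 2.87 mg/L·hr

AUC_0→∞ = Dose_iv / CL
        = 75 / 26.1 = 2.87356 mg/L·hr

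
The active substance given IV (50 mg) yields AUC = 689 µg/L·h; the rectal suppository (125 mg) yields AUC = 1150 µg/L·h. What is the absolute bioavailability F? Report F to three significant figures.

F = 0.668

F = (AUC_ev / D_ev) / (AUC_iv / D_iv)
  = (1150/125) / (689/50)
  = 9.2 / 13.78 = 0.6676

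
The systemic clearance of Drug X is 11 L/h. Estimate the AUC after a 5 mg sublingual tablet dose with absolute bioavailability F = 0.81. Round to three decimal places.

AUC_0→∞ = F × Dose / CL
        = 0.81 × 5 / 11 = 0.368182 mg/L·h

AUC = 0.368 mg/L·h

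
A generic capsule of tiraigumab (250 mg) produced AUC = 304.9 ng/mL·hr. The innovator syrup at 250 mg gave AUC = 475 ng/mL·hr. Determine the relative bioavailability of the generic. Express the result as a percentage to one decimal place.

F_rel = 64.2%

F_rel = (AUC_test/D_test) / (AUC_ref/D_ref)
      = (304.9/250) / (475/250)
      = 1.2196 / 1.9 = 0.6419 = 64.19%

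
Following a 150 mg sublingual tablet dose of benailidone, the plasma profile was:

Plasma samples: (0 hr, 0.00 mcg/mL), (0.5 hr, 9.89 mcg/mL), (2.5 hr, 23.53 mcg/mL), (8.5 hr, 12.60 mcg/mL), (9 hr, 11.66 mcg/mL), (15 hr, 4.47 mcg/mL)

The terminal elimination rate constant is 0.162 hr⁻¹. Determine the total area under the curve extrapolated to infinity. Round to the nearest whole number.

AUC = 226 mcg/mL·hr

Trapezoidal AUC_0→15:
  [0→0.5]: (0.00+9.89)/2 × 0.5 = 2.4725
  [0.5→2.5]: (9.89+23.53)/2 × 2 = 33.42
  [2.5→8.5]: (23.53+12.60)/2 × 6 = 108.39
  [8.5→9]: (12.60+11.66)/2 × 0.5 = 6.065
  [9→15]: (11.66+4.47)/2 × 6 = 48.39
  Sum = 198.7375 mcg/mL·hr
Extrapolated tail: C_last / k_e = 4.47 / 0.162 = 27.593
AUC_0→∞ = 198.7375 + 27.593 = 226.3305 mcg/mL·hr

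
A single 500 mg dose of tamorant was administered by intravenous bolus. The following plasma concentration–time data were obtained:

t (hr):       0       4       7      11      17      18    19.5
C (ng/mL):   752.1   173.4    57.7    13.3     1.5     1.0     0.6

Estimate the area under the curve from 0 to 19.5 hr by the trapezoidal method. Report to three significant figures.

Trapezoidal AUC_0→19.5:
  [0→4]: (752.1+173.4)/2 × 4 = 1851.0
  [4→7]: (173.4+57.7)/2 × 3 = 346.65
  [7→11]: (57.7+13.3)/2 × 4 = 142.0
  [11→17]: (13.3+1.5)/2 × 6 = 44.4
  [17→18]: (1.5+1.0)/2 × 1 = 1.25
  [18→19.5]: (1.0+0.6)/2 × 1.5 = 1.2
  Sum = 2386.5 ng/mL·hr

AUC = 2390 ng/mL·hr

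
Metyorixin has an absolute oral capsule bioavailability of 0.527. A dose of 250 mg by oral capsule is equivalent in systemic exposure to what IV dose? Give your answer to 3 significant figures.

D_iv = 132 mg

Systemic exposure from an extravascular dose = F × D_ev, so the equivalent IV dose is F × D_ev.
D_iv = F × D_ev = 0.527 × 250 = 131.75 mg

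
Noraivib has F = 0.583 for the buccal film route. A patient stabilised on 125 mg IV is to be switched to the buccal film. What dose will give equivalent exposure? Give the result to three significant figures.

D_buccal = 214 mg

For equal systemic exposure: F × D_ev = D_iv
D_ev = D_iv / F = 125 / 0.583 = 214.408 mg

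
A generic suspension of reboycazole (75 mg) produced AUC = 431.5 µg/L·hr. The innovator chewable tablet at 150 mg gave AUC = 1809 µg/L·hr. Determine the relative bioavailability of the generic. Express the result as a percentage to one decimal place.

F_rel = 47.7%

F_rel = (AUC_test/D_test) / (AUC_ref/D_ref)
      = (431.5/75) / (1809/150)
      = 5.75333 / 12.06 = 0.4771 = 47.71%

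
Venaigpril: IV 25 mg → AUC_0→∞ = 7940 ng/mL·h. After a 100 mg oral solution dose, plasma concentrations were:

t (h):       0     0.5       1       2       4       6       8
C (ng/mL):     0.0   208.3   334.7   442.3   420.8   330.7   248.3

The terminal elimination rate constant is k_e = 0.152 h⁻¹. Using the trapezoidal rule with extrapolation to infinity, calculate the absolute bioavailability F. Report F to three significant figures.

Trapezoidal AUC_0→8 (oral solution):
  [0→0.5]: (0.0+208.3)/2 × 0.5 = 52.075
  [0.5→1]: (208.3+334.7)/2 × 0.5 = 135.75
  [1→2]: (334.7+442.3)/2 × 1 = 388.5
  [2→4]: (442.3+420.8)/2 × 2 = 863.1
  [4→6]: (420.8+330.7)/2 × 2 = 751.5
  [6→8]: (330.7+248.3)/2 × 2 = 579.0
  Sum = 2769.925 ng/mL·h
Tail: C_last/k_e = 248.3/0.152 = 1633.553
AUC_0→∞ (oral solution) = 2769.925 + 1633.553 = 4403.478 ng/mL·h
F = (AUC_ev/D_ev)/(AUC_iv/D_iv) = (4403.478/100)/(7940/25) = 44.03478/317.6 = 0.1386

F = 0.139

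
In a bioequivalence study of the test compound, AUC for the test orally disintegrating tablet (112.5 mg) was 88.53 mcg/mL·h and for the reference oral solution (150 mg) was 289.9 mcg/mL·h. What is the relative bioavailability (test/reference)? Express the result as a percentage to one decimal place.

F_rel = (AUC_test/D_test) / (AUC_ref/D_ref)
      = (88.53/112.5) / (289.9/150)
      = 0.786933 / 1.93267 = 0.4072 = 40.72%

F_rel = 40.7%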